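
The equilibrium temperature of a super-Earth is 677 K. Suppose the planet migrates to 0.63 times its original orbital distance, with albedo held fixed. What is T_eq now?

T_eq ≈ 853 K

T_eq ∝ L^(1/4) · d^(−1/2).
T′ = 677 / 0.63^(1/2) = 853 K.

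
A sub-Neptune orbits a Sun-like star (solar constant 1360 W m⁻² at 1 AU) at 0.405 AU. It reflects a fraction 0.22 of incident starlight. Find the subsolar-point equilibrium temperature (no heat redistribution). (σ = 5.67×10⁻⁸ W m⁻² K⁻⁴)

T_ss ≈ 581 K

Flux at 0.405 AU: S = 1360/0.405² = 8290 W m⁻².
At the subsolar point the surface absorbs S(1−A) and emits σT⁴ per unit area — no factor of 4, since only the local patch is in balance.
T = [8290 × 0.78 / 5.67×10⁻⁸]^(1/4) = (1.14×10¹¹)^(1/4) = 581 K.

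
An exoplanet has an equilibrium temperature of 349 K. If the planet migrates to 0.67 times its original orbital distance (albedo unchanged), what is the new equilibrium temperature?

T_eq ≈ 426 K

T_eq ∝ L^(1/4) · d^(−1/2).
T′ = 349 / 0.67^(1/2) = 426 K.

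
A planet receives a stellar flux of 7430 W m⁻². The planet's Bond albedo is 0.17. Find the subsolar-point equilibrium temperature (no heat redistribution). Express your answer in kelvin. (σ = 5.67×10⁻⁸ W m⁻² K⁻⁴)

T_ss ≈ 574 K

At the subsolar point the surface absorbs S(1−A) and emits σT⁴ per unit area — no factor of 4, since only the local patch is in balance.
T = [7430 × 0.83 / 5.67×10⁻⁸]^(1/4) = (1.09×10¹¹)^(1/4) = 574 K.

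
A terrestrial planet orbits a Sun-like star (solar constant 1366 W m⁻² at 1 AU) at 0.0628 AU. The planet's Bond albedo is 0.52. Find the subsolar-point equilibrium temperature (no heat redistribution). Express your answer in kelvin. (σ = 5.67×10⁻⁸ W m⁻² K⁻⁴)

T_ss ≈ 1310 K

Flux at 0.0628 AU: S = 1366/0.0628² = 3.46×10⁵ W m⁻².
At the subsolar point the surface absorbs S(1−A) and emits σT⁴ per unit area — no factor of 4, since only the local patch is in balance.
T = [3.46×10⁵ × 0.48 / 5.67×10⁻⁸]^(1/4) = (2.93×10¹²)^(1/4) = 1310 K.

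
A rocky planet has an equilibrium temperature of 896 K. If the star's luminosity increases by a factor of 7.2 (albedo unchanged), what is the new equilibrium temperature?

T_eq ≈ 1470 K

T_eq ∝ L^(1/4) · d^(−1/2).
T′ = 896 × 7.2^(1/4) = 1470 K.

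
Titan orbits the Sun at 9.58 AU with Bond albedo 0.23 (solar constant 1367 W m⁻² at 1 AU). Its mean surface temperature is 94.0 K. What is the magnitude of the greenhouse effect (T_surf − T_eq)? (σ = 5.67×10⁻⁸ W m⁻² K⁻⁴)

S = 1367/9.58² = 14.89 W m⁻².
T_eq = [S(1−A)/(4σ)]^(1/4) = [14.89×0.77/(4×5.67×10⁻⁸)]^(1/4) = 84.3 K.
ΔT = T_surf − T_eq = 94 − 84.3.

ΔT ≈ 9.7 K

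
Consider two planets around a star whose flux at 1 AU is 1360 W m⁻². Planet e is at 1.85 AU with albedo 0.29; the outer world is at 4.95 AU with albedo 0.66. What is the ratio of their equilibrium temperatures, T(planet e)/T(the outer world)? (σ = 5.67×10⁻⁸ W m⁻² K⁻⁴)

T_eq = [S₀(1−A)/(4σd²)]^(1/4), so T ∝ (1−A)^(1/4) / √d.
T₁ = [1360×0.71/(4×5.67×10⁻⁸×1.85²)]^(1/4) = 187.80 K.
T₂ = [1360×0.34/(4×5.67×10⁻⁸×4.95²)]^(1/4) = 95.51 K.

T₁/T₂ ≈ 1.966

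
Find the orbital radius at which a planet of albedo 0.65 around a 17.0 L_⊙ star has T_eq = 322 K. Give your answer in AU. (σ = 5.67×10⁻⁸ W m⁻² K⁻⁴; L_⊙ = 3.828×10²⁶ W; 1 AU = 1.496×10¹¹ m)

L = 17.0 × 3.828×10²⁶ = 6.51×10²⁷ W.
From T_eq⁴ = L(1−A)/(16πσd²): d = √[L(1−A)/(16πσT_eq⁴)].
d = √[6.51×10²⁷ × 0.35 / (16π × 5.67×10⁻⁸ × (322)⁴)] = 2.73×10¹¹ m = 1.82 AU.

d ≈ 1.82 AU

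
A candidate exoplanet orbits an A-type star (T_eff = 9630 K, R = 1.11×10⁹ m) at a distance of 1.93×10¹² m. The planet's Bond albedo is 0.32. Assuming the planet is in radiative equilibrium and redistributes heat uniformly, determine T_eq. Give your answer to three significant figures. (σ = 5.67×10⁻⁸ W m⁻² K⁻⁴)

L = 4πR_⋆²σT_⋆⁴ = 4π(1.11×10⁹)² × 5.67×10⁻⁸ × (9630)⁴ = 7.55×10²⁷ W.
S = L/(4πd²) = 161 W m⁻².
Energy balance: absorbed = emitted ⇒ πR²·S(1−A) = 4πR²·σT_eq⁴, so T_eq⁴ = S(1−A)/(4σ).
T_eq = [161 × 0.68 / (4 × 5.67×10⁻⁸)]^(1/4) = (4.84×10⁸)^(1/4) = 148 K.

T_eq ≈ 148 K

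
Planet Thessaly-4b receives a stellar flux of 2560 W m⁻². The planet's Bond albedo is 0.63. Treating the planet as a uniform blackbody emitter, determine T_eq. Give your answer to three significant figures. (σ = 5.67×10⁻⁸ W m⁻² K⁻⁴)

Energy balance: absorbed = emitted ⇒ πR²·S(1−A) = 4πR²·σT_eq⁴, so T_eq⁴ = S(1−A)/(4σ).
T_eq = [2560 × 0.37 / (4 × 5.67×10⁻⁸)]^(1/4) = (4.18×10⁹)^(1/4) = 254 K.

T_eq ≈ 254 K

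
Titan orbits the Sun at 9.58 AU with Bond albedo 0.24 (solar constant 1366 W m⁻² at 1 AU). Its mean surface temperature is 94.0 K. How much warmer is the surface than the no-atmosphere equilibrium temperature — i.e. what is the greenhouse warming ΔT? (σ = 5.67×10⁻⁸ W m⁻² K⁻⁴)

S = 1366/9.58² = 14.88 W m⁻².
T_eq = [S(1−A)/(4σ)]^(1/4) = [14.88×0.76/(4×5.67×10⁻⁸)]^(1/4) = 84.0 K.
ΔT = T_surf − T_eq = 94 − 84.0.

ΔT ≈ 10.0 K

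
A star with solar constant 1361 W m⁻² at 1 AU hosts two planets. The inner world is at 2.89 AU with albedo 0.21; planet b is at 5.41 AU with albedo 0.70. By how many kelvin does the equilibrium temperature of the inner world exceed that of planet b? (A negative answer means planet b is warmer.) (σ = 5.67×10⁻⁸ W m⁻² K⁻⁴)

ΔT ≈ 65.8 K

T_eq = [S₀(1−A)/(4σd²)]^(1/4), so T ∝ (1−A)^(1/4) / √d.
T₁ = [1361×0.79/(4×5.67×10⁻⁸×2.89²)]^(1/4) = 154.35 K.
T₂ = [1361×0.30/(4×5.67×10⁻⁸×5.41²)]^(1/4) = 88.56 K.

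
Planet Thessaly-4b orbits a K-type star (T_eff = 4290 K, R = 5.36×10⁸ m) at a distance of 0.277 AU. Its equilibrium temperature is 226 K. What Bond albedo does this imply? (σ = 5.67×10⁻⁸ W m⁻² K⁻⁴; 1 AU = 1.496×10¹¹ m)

d = 0.277 AU = 4.14×10¹⁰ m.
L = 4πR_⋆²σT_⋆⁴ = 4π(5.36×10⁸)² × 5.67×10⁻⁸ × (4290)⁴ = 6.93×10²⁵ W.
S = L/(4πd²) = 3210 W m⁻².
From T_eq⁴ = S(1−A)/(4σ): 1−A = 4σT_eq⁴/S.
1−A = 4 × 5.67×10⁻⁸ × (226)⁴ / 3210 = 0.184.

A ≈ 0.82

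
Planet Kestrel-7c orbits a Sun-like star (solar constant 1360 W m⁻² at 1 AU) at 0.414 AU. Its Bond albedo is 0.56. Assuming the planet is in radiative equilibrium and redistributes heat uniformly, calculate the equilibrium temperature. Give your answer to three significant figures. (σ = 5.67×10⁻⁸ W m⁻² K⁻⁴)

T_eq ≈ 352 K

Flux at 0.414 AU: S = 1360/0.414² = 7930 W m⁻².
Energy balance: absorbed = emitted ⇒ πR²·S(1−A) = 4πR²·σT_eq⁴, so T_eq⁴ = S(1−A)/(4σ).
T_eq = [7930 × 0.44 / (4 × 5.67×10⁻⁸)]^(1/4) = (1.54×10¹⁰)^(1/4) = 352 K.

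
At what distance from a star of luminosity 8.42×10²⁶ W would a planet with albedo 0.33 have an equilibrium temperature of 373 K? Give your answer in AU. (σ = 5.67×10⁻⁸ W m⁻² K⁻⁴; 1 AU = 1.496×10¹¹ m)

d ≈ 0.676 AU

From T_eq⁴ = L(1−A)/(16πσd²): d = √[L(1−A)/(16πσT_eq⁴)].
d = √[8.42×10²⁶ × 0.67 / (16π × 5.67×10⁻⁸ × (373)⁴)] = 1.01×10¹¹ m = 0.676 AU.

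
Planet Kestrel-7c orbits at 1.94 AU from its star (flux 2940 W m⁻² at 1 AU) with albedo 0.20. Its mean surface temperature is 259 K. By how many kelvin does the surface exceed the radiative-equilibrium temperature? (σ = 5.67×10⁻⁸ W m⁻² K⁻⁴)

S = 2940/1.94² = 781.2 W m⁻².
T_eq = [S(1−A)/(4σ)]^(1/4) = [781.2×0.80/(4×5.67×10⁻⁸)]^(1/4) = 229.1 K.
ΔT = T_surf − T_eq = 259 − 229.1.

ΔT ≈ 29.9 K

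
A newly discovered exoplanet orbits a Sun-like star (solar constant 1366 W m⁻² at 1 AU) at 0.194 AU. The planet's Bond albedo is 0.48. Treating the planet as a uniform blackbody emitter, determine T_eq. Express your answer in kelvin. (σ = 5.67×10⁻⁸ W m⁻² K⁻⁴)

Flux at 0.194 AU: S = 1366/0.194² = 3.63×10⁴ W m⁻².
Energy balance: absorbed = emitted ⇒ πR²·S(1−A) = 4πR²·σT_eq⁴, so T_eq⁴ = S(1−A)/(4σ).
T_eq = [3.63×10⁴ × 0.52 / (4 × 5.67×10⁻⁸)]^(1/4) = (8.32×10¹⁰)^(1/4) = 537 K.

T_eq ≈ 537 K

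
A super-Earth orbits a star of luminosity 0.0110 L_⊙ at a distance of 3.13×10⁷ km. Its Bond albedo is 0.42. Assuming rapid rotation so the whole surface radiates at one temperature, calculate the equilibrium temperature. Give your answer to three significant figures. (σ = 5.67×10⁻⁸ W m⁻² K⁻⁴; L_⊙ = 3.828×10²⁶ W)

T_eq ≈ 172 K

d = 3.13×10⁷ km = 3.13×10¹⁰ m.
L = 0.0110 × 3.828×10²⁶ = 4.21×10²⁴ W.
Flux: S = L/(4πd²) = 4.21×10²⁴/(4π×(3.13×10¹⁰)²) = 342 W m⁻².
Energy balance: absorbed = emitted ⇒ πR²·S(1−A) = 4πR²·σT_eq⁴, so T_eq⁴ = S(1−A)/(4σ).
T_eq = [342 × 0.58 / (4 × 5.67×10⁻⁸)]^(1/4) = (8.75×10⁸)^(1/4) = 172 K.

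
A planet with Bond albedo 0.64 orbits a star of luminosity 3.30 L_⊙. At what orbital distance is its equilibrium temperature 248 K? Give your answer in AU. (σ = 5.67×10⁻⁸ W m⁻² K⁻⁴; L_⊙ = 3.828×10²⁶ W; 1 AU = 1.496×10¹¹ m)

d ≈ 1.37 AU

L = 3.30 × 3.828×10²⁶ = 1.26×10²⁷ W.
From T_eq⁴ = L(1−A)/(16πσd²): d = √[L(1−A)/(16πσT_eq⁴)].
d = √[1.26×10²⁷ × 0.36 / (16π × 5.67×10⁻⁸ × (248)⁴)] = 2.05×10¹¹ m = 1.37 AU.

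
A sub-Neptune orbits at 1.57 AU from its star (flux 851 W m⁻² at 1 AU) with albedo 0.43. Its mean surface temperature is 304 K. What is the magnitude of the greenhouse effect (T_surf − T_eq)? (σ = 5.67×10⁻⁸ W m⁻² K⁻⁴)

ΔT ≈ 132.4 K

S = 851/1.57² = 345.2 W m⁻².
T_eq = [S(1−A)/(4σ)]^(1/4) = [345.2×0.57/(4×5.67×10⁻⁸)]^(1/4) = 171.6 K.
ΔT = T_surf − T_eq = 304 − 171.6.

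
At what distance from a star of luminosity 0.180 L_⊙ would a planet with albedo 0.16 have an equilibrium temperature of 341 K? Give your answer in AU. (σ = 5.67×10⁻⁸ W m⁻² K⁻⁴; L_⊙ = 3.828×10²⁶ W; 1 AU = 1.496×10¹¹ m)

L = 0.180 × 3.828×10²⁶ = 6.89×10²⁵ W.
From T_eq⁴ = L(1−A)/(16πσd²): d = √[L(1−A)/(16πσT_eq⁴)].
d = √[6.89×10²⁵ × 0.84 / (16π × 5.67×10⁻⁸ × (341)⁴)] = 3.88×10¹⁰ m = 0.259 AU.

d ≈ 0.259 AU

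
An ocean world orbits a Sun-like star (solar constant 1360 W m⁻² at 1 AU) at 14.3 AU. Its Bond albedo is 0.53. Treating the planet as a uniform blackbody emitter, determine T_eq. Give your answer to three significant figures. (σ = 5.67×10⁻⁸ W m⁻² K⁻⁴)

T_eq ≈ 60.9 K

Flux at 14.3 AU: S = 1360/14.3² = 6.65 W m⁻².
Energy balance: absorbed = emitted ⇒ πR²·S(1−A) = 4πR²·σT_eq⁴, so T_eq⁴ = S(1−A)/(4σ).
T_eq = [6.65 × 0.47 / (4 × 5.67×10⁻⁸)]^(1/4) = (1.38×10⁷)^(1/4) = 60.9 K.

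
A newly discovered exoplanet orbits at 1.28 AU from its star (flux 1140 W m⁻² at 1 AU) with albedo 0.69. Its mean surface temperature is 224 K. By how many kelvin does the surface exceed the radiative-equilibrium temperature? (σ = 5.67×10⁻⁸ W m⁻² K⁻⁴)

S = 1140/1.28² = 695.8 W m⁻².
T_eq = [S(1−A)/(4σ)]^(1/4) = [695.8×0.31/(4×5.67×10⁻⁸)]^(1/4) = 175.6 K.
ΔT = T_surf − T_eq = 224 − 175.6.

ΔT ≈ 48.4 K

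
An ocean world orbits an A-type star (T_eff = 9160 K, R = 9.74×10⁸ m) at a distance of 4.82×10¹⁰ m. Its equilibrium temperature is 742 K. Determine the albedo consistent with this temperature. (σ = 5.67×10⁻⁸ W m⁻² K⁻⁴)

L = 4πR_⋆²σT_⋆⁴ = 4π(9.74×10⁸)² × 5.67×10⁻⁸ × (9160)⁴ = 4.76×10²⁷ W.
S = L/(4πd²) = 1.63×10⁵ W m⁻².
From T_eq⁴ = S(1−A)/(4σ): 1−A = 4σT_eq⁴/S.
1−A = 4 × 5.67×10⁻⁸ × (742)⁴ / 1.63×10⁵ = 0.422.

A ≈ 0.58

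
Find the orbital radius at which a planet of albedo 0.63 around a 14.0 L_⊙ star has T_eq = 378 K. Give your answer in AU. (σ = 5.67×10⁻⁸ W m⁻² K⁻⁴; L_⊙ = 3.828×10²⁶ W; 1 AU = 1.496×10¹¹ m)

L = 14.0 × 3.828×10²⁶ = 5.36×10²⁷ W.
From T_eq⁴ = L(1−A)/(16πσd²): d = √[L(1−A)/(16πσT_eq⁴)].
d = √[5.36×10²⁷ × 0.37 / (16π × 5.67×10⁻⁸ × (378)⁴)] = 1.85×10¹¹ m = 1.23 AU.

d ≈ 1.23 AU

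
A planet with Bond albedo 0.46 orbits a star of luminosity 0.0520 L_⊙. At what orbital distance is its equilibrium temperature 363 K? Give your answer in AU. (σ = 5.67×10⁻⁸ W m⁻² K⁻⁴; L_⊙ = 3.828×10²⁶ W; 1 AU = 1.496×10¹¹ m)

L = 0.0520 × 3.828×10²⁶ = 1.99×10²⁵ W.
From T_eq⁴ = L(1−A)/(16πσd²): d = √[L(1−A)/(16πσT_eq⁴)].
d = √[1.99×10²⁵ × 0.54 / (16π × 5.67×10⁻⁸ × (363)⁴)] = 1.47×10¹⁰ m = 0.0985 AU.

d ≈ 0.0985 AU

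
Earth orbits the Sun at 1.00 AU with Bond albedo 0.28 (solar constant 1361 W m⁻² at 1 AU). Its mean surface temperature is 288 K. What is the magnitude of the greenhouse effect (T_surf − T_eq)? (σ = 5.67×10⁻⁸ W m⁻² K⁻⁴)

ΔT ≈ 31.6 K

S = 1361/1.00² = 1361 W m⁻².
T_eq = [S(1−A)/(4σ)]^(1/4) = [1361×0.72/(4×5.67×10⁻⁸)]^(1/4) = 256.4 K.
ΔT = T_surf − T_eq = 288 − 256.4.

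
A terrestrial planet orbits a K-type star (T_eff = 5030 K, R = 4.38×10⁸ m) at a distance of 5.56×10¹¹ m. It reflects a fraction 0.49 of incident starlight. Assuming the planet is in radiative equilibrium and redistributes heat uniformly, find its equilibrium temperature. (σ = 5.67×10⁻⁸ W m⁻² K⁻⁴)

T_eq ≈ 84.4 K

L = 4πR_⋆²σT_⋆⁴ = 4π(4.38×10⁸)² × 5.67×10⁻⁸ × (5030)⁴ = 8.75×10²⁵ W.
S = L/(4πd²) = 22.5 W m⁻².
Energy balance: absorbed = emitted ⇒ πR²·S(1−A) = 4πR²·σT_eq⁴, so T_eq⁴ = S(1−A)/(4σ).
T_eq = [22.5 × 0.51 / (4 × 5.67×10⁻⁸)]^(1/4) = (5.07×10⁷)^(1/4) = 84.4 K.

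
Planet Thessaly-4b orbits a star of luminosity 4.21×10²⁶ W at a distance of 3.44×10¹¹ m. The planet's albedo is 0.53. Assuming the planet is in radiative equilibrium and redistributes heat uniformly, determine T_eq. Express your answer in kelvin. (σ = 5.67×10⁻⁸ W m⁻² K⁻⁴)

T_eq ≈ 156 K

Flux: S = L/(4πd²) = 4.21×10²⁶/(4π×(3.44×10¹¹)²) = 283 W m⁻².
Energy balance: absorbed = emitted ⇒ πR²·S(1−A) = 4πR²·σT_eq⁴, so T_eq⁴ = S(1−A)/(4σ).
T_eq = [283 × 0.47 / (4 × 5.67×10⁻⁸)]^(1/4) = (5.87×10⁸)^(1/4) = 156 K.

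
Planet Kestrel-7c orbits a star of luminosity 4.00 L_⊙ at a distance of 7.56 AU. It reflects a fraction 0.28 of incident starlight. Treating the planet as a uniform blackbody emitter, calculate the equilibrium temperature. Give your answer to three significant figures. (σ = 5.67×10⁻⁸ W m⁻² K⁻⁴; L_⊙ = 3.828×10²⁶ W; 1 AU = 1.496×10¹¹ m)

d = 7.56 AU = 1.13×10¹² m.
L = 4.00 × 3.828×10²⁶ = 1.53×10²⁷ W.
Flux: S = L/(4πd²) = 1.53×10²⁷/(4π×(1.13×10¹²)²) = 95.3 W m⁻².
Energy balance: absorbed = emitted ⇒ πR²·S(1−A) = 4πR²·σT_eq⁴, so T_eq⁴ = S(1−A)/(4σ).
T_eq = [95.3 × 0.72 / (4 × 5.67×10⁻⁸)]^(1/4) = (3.02×10⁸)^(1/4) = 132 K.

T_eq ≈ 132 K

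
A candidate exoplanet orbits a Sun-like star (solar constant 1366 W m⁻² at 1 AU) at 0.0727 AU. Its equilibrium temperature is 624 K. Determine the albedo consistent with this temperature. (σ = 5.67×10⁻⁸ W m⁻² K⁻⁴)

A ≈ 0.87

Flux at 0.0727 AU: S = 1366/0.0727² = 2.58×10⁵ W m⁻².
From T_eq⁴ = S(1−A)/(4σ): 1−A = 4σT_eq⁴/S.
1−A = 4 × 5.67×10⁻⁸ × (624)⁴ / 2.58×10⁵ = 0.133.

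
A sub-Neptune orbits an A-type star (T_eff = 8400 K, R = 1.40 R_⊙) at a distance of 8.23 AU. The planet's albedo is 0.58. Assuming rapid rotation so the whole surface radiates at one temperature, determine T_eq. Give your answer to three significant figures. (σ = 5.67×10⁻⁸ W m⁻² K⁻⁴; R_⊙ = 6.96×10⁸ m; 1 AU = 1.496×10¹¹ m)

R_⋆ = 1.40 × 6.96×10⁸ = 9.74×10⁸ m.
d = 8.23 AU = 1.23×10¹² m.
L = 4πR_⋆²σT_⋆⁴ = 4π(9.74×10⁸)² × 5.67×10⁻⁸ × (8400)⁴ = 3.37×10²⁷ W.
S = L/(4πd²) = 177 W m⁻².
Energy balance: absorbed = emitted ⇒ πR²·S(1−A) = 4πR²·σT_eq⁴, so T_eq⁴ = S(1−A)/(4σ).
T_eq = [177 × 0.42 / (4 × 5.67×10⁻⁸)]^(1/4) = (3.27×10⁸)^(1/4) = 135 K.

T_eq ≈ 135 K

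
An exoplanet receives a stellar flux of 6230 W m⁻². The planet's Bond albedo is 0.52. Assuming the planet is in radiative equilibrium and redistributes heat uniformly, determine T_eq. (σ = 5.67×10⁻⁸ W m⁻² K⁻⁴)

T_eq ≈ 339 K

Energy balance: absorbed = emitted ⇒ πR²·S(1−A) = 4πR²·σT_eq⁴, so T_eq⁴ = S(1−A)/(4σ).
T_eq = [6230 × 0.48 / (4 × 5.67×10⁻⁸)]^(1/4) = (1.32×10¹⁰)^(1/4) = 339 K.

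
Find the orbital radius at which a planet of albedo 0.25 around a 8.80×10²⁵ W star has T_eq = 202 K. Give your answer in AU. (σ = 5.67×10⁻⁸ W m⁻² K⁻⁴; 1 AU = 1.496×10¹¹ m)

From T_eq⁴ = L(1−A)/(16πσd²): d = √[L(1−A)/(16πσT_eq⁴)].
d = √[8.80×10²⁵ × 0.75 / (16π × 5.67×10⁻⁸ × (202)⁴)] = 1.18×10¹¹ m = 0.788 AU.

d ≈ 0.788 AU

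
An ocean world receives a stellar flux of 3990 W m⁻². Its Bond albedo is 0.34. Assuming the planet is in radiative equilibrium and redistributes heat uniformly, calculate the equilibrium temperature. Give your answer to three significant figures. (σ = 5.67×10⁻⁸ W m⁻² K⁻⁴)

Energy balance: absorbed = emitted ⇒ πR²·S(1−A) = 4πR²·σT_eq⁴, so T_eq⁴ = S(1−A)/(4σ).
T_eq = [3990 × 0.66 / (4 × 5.67×10⁻⁸)]^(1/4) = (1.16×10¹⁰)^(1/4) = 328 K.

T_eq ≈ 328 K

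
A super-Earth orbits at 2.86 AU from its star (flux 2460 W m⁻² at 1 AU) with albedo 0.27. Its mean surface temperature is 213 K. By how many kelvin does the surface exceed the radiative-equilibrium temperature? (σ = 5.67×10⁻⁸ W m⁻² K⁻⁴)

ΔT ≈ 36.6 K

S = 2460/2.86² = 300.7 W m⁻².
T_eq = [S(1−A)/(4σ)]^(1/4) = [300.7×0.73/(4×5.67×10⁻⁸)]^(1/4) = 176.4 K.
ΔT = T_surf − T_eq = 213 − 176.4.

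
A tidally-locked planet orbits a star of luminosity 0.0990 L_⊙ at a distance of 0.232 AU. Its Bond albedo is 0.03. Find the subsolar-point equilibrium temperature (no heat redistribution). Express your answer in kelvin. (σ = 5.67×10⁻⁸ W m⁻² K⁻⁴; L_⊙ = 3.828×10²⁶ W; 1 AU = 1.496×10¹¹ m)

T_ss ≈ 455 K

d = 0.232 AU = 3.47×10¹⁰ m.
L = 0.0990 × 3.828×10²⁶ = 3.79×10²⁵ W.
Flux: S = L/(4πd²) = 3.79×10²⁵/(4π×(3.47×10¹⁰)²) = 2500 W m⁻².
At the subsolar point the surface absorbs S(1−A) and emits σT⁴ per unit area — no factor of 4, since only the local patch is in balance.
T = [2500 × 0.97 / 5.67×10⁻⁸]^(1/4) = (4.28×10¹⁰)^(1/4) = 455 K.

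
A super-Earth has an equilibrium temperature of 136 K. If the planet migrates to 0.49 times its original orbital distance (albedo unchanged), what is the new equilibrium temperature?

T_eq ≈ 194 K

T_eq ∝ L^(1/4) · d^(−1/2).
T′ = 136 / 0.49^(1/2) = 194 K.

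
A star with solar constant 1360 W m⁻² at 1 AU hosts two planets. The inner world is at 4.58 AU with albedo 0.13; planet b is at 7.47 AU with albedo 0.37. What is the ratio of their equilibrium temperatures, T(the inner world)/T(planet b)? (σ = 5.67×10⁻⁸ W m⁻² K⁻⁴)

T_eq = [S₀(1−A)/(4σd²)]^(1/4), so T ∝ (1−A)^(1/4) / √d.
T₁ = [1360×0.87/(4×5.67×10⁻⁸×4.58²)]^(1/4) = 125.58 K.
T₂ = [1360×0.63/(4×5.67×10⁻⁸×7.47²)]^(1/4) = 90.71 K.

T₁/T₂ ≈ 1.384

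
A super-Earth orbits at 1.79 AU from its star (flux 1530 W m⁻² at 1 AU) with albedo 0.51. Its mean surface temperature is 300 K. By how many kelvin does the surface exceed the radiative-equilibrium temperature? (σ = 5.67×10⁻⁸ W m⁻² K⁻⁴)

S = 1530/1.79² = 477.5 W m⁻².
T_eq = [S(1−A)/(4σ)]^(1/4) = [477.5×0.49/(4×5.67×10⁻⁸)]^(1/4) = 179.2 K.
ΔT = T_surf − T_eq = 300 − 179.2.

ΔT ≈ 120.8 K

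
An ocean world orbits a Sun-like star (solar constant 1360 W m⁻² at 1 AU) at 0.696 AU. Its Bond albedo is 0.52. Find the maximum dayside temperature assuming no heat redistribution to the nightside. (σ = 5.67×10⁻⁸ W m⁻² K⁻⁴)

T_ss ≈ 393 K

Flux at 0.696 AU: S = 1360/0.696² = 2810 W m⁻².
With no redistribution each surface element balances locally: S(1−A) = σT⁴.
T = [2810 × 0.48 / 5.67×10⁻⁸]^(1/4) = (2.38×10¹⁰)^(1/4) = 393 K.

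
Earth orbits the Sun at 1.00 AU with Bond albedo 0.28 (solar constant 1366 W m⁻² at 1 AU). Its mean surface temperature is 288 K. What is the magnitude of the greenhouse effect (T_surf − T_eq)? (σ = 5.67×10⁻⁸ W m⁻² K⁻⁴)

ΔT ≈ 31.4 K

S = 1366/1.00² = 1366 W m⁻².
T_eq = [S(1−A)/(4σ)]^(1/4) = [1366×0.72/(4×5.67×10⁻⁸)]^(1/4) = 256.6 K.
ΔT = T_surf − T_eq = 288 − 256.6.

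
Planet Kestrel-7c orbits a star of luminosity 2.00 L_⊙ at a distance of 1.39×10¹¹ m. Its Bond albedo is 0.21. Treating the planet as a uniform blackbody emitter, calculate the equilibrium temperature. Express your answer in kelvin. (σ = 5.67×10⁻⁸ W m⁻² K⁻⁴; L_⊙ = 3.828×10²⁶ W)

T_eq ≈ 324 K

L = 2.00 × 3.828×10²⁶ = 7.66×10²⁶ W.
Flux: S = L/(4πd²) = 7.66×10²⁶/(4π×(1.39×10¹¹)²) = 3150 W m⁻².
Energy balance: absorbed = emitted ⇒ πR²·S(1−A) = 4πR²·σT_eq⁴, so T_eq⁴ = S(1−A)/(4σ).
T_eq = [3150 × 0.79 / (4 × 5.67×10⁻⁸)]^(1/4) = (1.10×10¹⁰)^(1/4) = 324 K.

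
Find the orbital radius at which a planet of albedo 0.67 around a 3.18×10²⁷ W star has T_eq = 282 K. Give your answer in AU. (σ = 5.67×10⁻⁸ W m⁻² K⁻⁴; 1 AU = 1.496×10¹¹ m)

d ≈ 1.61 AU

From T_eq⁴ = L(1−A)/(16πσd²): d = √[L(1−A)/(16πσT_eq⁴)].
d = √[3.18×10²⁷ × 0.33 / (16π × 5.67×10⁻⁸ × (282)⁴)] = 2.41×10¹¹ m = 1.61 AU.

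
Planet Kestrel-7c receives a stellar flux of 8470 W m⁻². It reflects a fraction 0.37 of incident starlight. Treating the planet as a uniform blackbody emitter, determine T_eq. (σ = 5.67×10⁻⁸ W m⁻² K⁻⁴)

Energy balance: absorbed = emitted ⇒ πR²·S(1−A) = 4πR²·σT_eq⁴, so T_eq⁴ = S(1−A)/(4σ).
T_eq = [8470 × 0.63 / (4 × 5.67×10⁻⁸)]^(1/4) = (2.35×10¹⁰)^(1/4) = 392 K.

T_eq ≈ 392 K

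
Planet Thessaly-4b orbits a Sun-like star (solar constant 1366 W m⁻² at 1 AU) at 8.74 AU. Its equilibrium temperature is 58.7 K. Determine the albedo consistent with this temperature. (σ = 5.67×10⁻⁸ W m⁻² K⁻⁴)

Flux at 8.74 AU: S = 1366/8.74² = 17.9 W m⁻².
From T_eq⁴ = S(1−A)/(4σ): 1−A = 4σT_eq⁴/S.
1−A = 4 × 5.67×10⁻⁸ × (58.7)⁴ / 17.9 = 0.151.

A ≈ 0.85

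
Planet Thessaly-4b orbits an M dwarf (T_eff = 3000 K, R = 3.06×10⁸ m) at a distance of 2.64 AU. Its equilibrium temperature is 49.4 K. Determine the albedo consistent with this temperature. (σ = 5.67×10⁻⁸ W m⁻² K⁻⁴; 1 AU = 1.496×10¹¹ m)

A ≈ 0.51

d = 2.64 AU = 3.95×10¹¹ m.
L = 4πR_⋆²σT_⋆⁴ = 4π(3.06×10⁸)² × 5.67×10⁻⁸ × (3000)⁴ = 5.40×10²⁴ W.
S = L/(4πd²) = 2.76 W m⁻².
From T_eq⁴ = S(1−A)/(4σ): 1−A = 4σT_eq⁴/S.
1−A = 4 × 5.67×10⁻⁸ × (49.4)⁴ / 2.76 = 0.490.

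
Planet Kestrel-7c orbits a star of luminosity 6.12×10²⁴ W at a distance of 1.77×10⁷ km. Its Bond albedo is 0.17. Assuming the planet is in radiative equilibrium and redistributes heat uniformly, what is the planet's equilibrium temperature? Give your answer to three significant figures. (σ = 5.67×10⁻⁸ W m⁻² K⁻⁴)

d = 1.77×10⁷ km = 1.77×10¹⁰ m.
Flux: S = L/(4πd²) = 6.12×10²⁴/(4π×(1.77×10¹⁰)²) = 1550 W m⁻².
Energy balance: absorbed = emitted ⇒ πR²·S(1−A) = 4πR²·σT_eq⁴, so T_eq⁴ = S(1−A)/(4σ).
T_eq = [1550 × 0.83 / (4 × 5.67×10⁻⁸)]^(1/4) = (5.69×10⁹)^(1/4) = 275 K.

T_eq ≈ 275 K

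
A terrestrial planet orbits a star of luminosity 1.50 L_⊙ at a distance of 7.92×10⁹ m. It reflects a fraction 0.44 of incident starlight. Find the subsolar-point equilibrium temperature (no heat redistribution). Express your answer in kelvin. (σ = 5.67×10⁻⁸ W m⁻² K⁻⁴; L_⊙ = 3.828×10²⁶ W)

T_ss ≈ 1640 K

L = 1.50 × 3.828×10²⁶ = 5.74×10²⁶ W.
Flux: S = L/(4πd²) = 5.74×10²⁶/(4π×(7.92×10⁹)²) = 7.28×10⁵ W m⁻².
At the subsolar point the surface absorbs S(1−A) and emits σT⁴ per unit area — no factor of 4, since only the local patch is in balance.
T = [7.28×10⁵ × 0.56 / 5.67×10⁻⁸]^(1/4) = (7.19×10¹²)^(1/4) = 1640 K.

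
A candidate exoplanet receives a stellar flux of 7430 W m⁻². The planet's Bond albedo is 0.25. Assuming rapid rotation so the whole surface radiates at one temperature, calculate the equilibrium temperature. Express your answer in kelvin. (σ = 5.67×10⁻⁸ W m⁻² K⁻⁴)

T_eq ≈ 396 K

Energy balance: absorbed = emitted ⇒ πR²·S(1−A) = 4πR²·σT_eq⁴, so T_eq⁴ = S(1−A)/(4σ).
T_eq = [7430 × 0.75 / (4 × 5.67×10⁻⁸)]^(1/4) = (2.46×10¹⁰)^(1/4) = 396 K.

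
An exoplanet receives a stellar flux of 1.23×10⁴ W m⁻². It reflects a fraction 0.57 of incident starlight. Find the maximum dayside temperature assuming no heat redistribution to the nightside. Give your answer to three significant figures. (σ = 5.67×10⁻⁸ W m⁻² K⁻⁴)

With no redistribution each surface element balances locally: S(1−A) = σT⁴.
T = [1.23×10⁴ × 0.43 / 5.67×10⁻⁸]^(1/4) = (9.33×10¹⁰)^(1/4) = 553 K.

T_ss ≈ 553 K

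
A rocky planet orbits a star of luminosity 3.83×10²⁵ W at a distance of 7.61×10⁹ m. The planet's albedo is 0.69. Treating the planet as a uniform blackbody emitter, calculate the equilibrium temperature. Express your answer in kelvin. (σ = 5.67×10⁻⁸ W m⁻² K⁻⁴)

T_eq ≈ 518 K

Flux: S = L/(4πd²) = 3.83×10²⁵/(4π×(7.61×10⁹)²) = 5.26×10⁴ W m⁻².
Energy balance: absorbed = emitted ⇒ πR²·S(1−A) = 4πR²·σT_eq⁴, so T_eq⁴ = S(1−A)/(4σ).
T_eq = [5.26×10⁴ × 0.31 / (4 × 5.67×10⁻⁸)]^(1/4) = (7.19×10¹⁰)^(1/4) = 518 K.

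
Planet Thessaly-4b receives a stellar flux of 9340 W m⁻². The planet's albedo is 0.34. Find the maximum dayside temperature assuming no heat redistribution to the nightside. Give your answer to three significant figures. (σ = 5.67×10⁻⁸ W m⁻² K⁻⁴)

With no redistribution each surface element balances locally: S(1−A) = σT⁴.
T = [9340 × 0.66 / 5.67×10⁻⁸]^(1/4) = (1.09×10¹¹)^(1/4) = 574 K.

T_ss ≈ 574 K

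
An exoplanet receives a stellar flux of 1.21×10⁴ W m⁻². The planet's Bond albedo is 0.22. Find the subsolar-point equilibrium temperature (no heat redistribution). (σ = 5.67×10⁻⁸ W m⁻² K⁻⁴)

At the subsolar point the surface absorbs S(1−A) and emits σT⁴ per unit area — no factor of 4, since only the local patch is in balance.
T = [1.21×10⁴ × 0.78 / 5.67×10⁻⁸]^(1/4) = (1.66×10¹¹)^(1/4) = 639 K.

T_ss ≈ 639 K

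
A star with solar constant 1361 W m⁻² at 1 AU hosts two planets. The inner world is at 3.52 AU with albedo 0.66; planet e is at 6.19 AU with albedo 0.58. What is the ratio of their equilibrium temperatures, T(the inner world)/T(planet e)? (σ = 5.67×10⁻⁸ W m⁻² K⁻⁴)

T_eq = [S₀(1−A)/(4σd²)]^(1/4), so T ∝ (1−A)^(1/4) / √d.
T₁ = [1361×0.34/(4×5.67×10⁻⁸×3.52²)]^(1/4) = 113.28 K.
T₂ = [1361×0.42/(4×5.67×10⁻⁸×6.19²)]^(1/4) = 90.06 K.

T₁/T₂ ≈ 1.258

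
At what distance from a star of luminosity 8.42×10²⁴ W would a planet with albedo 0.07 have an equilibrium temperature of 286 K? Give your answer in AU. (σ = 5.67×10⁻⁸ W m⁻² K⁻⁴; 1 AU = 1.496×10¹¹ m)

d ≈ 0.135 AU

From T_eq⁴ = L(1−A)/(16πσd²): d = √[L(1−A)/(16πσT_eq⁴)].
d = √[8.42×10²⁴ × 0.93 / (16π × 5.67×10⁻⁸ × (286)⁴)] = 2.03×10¹⁰ m = 0.135 AU.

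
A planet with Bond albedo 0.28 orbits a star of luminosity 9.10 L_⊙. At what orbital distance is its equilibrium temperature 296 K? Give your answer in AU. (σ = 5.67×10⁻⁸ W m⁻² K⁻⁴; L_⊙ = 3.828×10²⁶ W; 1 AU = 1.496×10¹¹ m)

d ≈ 2.26 AU

L = 9.10 × 3.828×10²⁶ = 3.48×10²⁷ W.
From T_eq⁴ = L(1−A)/(16πσd²): d = √[L(1−A)/(16πσT_eq⁴)].
d = √[3.48×10²⁷ × 0.72 / (16π × 5.67×10⁻⁸ × (296)⁴)] = 3.39×10¹¹ m = 2.26 AU.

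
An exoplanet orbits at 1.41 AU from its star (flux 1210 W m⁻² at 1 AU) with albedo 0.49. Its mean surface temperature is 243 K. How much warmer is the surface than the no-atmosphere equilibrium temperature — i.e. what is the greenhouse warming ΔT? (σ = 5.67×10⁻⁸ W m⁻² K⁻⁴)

ΔT ≈ 50.7 K

S = 1210/1.41² = 608.6 W m⁻².
T_eq = [S(1−A)/(4σ)]^(1/4) = [608.6×0.51/(4×5.67×10⁻⁸)]^(1/4) = 192.3 K.
ΔT = T_surf − T_eq = 243 − 192.3.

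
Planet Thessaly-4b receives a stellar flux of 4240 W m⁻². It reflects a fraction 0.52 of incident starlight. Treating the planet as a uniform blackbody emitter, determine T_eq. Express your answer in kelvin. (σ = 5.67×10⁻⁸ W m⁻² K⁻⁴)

Energy balance: absorbed = emitted ⇒ πR²·S(1−A) = 4πR²·σT_eq⁴, so T_eq⁴ = S(1−A)/(4σ).
T_eq = [4240 × 0.48 / (4 × 5.67×10⁻⁸)]^(1/4) = (8.97×10⁹)^(1/4) = 308 K.

T_eq ≈ 308 K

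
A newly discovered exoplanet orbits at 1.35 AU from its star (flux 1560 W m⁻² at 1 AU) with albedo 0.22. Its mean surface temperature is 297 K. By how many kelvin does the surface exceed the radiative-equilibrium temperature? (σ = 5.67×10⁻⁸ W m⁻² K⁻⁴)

ΔT ≈ 64.1 K

S = 1560/1.35² = 856.0 W m⁻².
T_eq = [S(1−A)/(4σ)]^(1/4) = [856.0×0.78/(4×5.67×10⁻⁸)]^(1/4) = 232.9 K.
ΔT = T_surf − T_eq = 297 − 232.9.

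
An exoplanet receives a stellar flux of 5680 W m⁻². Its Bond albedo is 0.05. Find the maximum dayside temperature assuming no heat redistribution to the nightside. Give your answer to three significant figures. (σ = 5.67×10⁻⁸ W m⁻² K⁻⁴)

With no redistribution each surface element balances locally: S(1−A) = σT⁴.
T = [5680 × 0.95 / 5.67×10⁻⁸]^(1/4) = (9.52×10¹⁰)^(1/4) = 555 K.

T_ss ≈ 555 K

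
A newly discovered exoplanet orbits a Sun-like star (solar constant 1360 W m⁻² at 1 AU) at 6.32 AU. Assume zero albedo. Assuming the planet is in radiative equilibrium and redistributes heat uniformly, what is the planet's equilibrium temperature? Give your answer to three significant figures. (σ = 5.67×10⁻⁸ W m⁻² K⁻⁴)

T_eq ≈ 111 K

Flux at 6.32 AU: S = 1360/6.32² = 34.0 W m⁻².
Energy balance: absorbed = emitted ⇒ πR²·S(1−A) = 4πR²·σT_eq⁴, so T_eq⁴ = S(1−A)/(4σ).
T_eq = [34.0 × 1.00 / (4 × 5.67×10⁻⁸)]^(1/4) = (1.50×10⁸)^(1/4) = 111 K.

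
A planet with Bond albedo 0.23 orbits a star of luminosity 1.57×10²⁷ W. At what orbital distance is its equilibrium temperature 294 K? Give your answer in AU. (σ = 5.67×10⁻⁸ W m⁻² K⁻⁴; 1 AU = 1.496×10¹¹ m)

From T_eq⁴ = L(1−A)/(16πσd²): d = √[L(1−A)/(16πσT_eq⁴)].
d = √[1.57×10²⁷ × 0.77 / (16π × 5.67×10⁻⁸ × (294)⁴)] = 2.38×10¹¹ m = 1.59 AU.

d ≈ 1.59 AU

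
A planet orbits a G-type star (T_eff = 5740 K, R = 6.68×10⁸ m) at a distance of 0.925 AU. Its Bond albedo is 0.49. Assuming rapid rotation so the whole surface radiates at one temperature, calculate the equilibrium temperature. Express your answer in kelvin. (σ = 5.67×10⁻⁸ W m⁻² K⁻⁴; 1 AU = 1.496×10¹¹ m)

d = 0.925 AU = 1.38×10¹¹ m.
L = 4πR_⋆²σT_⋆⁴ = 4π(6.68×10⁸)² × 5.67×10⁻⁸ × (5740)⁴ = 3.45×10²⁶ W.
S = L/(4πd²) = 1430 W m⁻².
Energy balance: absorbed = emitted ⇒ πR²·S(1−A) = 4πR²·σT_eq⁴, so T_eq⁴ = S(1−A)/(4σ).
T_eq = [1430 × 0.51 / (4 × 5.67×10⁻⁸)]^(1/4) = (3.23×10⁹)^(1/4) = 238 K.

T_eq ≈ 238 K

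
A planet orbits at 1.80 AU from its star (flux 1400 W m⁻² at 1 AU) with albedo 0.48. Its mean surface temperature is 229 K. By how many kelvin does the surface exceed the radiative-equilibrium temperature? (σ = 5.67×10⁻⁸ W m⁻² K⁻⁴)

S = 1400/1.80² = 432.1 W m⁻².
T_eq = [S(1−A)/(4σ)]^(1/4) = [432.1×0.52/(4×5.67×10⁻⁸)]^(1/4) = 177.4 K.
ΔT = T_surf − T_eq = 229 − 177.4.

ΔT ≈ 51.6 K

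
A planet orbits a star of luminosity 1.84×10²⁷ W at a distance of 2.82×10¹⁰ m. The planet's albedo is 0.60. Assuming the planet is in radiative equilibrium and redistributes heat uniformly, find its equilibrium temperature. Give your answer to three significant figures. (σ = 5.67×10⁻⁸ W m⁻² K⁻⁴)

Flux: S = L/(4πd²) = 1.84×10²⁷/(4π×(2.82×10¹⁰)²) = 1.84×10⁵ W m⁻².
Energy balance: absorbed = emitted ⇒ πR²·S(1−A) = 4πR²·σT_eq⁴, so T_eq⁴ = S(1−A)/(4σ).
T_eq = [1.84×10⁵ × 0.40 / (4 × 5.67×10⁻⁸)]^(1/4) = (3.25×10¹¹)^(1/4) = 755 K.

T_eq ≈ 755 K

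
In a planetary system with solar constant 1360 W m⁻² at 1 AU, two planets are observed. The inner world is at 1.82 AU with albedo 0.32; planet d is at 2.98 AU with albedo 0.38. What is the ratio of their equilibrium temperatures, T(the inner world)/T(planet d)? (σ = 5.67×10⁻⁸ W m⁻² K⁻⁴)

T₁/T₂ ≈ 1.309

T_eq = [S₀(1−A)/(4σd²)]^(1/4), so T ∝ (1−A)^(1/4) / √d.
T₁ = [1360×0.68/(4×5.67×10⁻⁸×1.82²)]^(1/4) = 187.31 K.
T₂ = [1360×0.62/(4×5.67×10⁻⁸×2.98²)]^(1/4) = 143.04 K.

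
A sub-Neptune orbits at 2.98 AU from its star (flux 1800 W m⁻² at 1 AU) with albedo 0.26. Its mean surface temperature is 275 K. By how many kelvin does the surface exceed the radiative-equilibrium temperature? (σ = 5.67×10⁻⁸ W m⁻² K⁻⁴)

ΔT ≈ 114.6 K

S = 1800/2.98² = 202.7 W m⁻².
T_eq = [S(1−A)/(4σ)]^(1/4) = [202.7×0.74/(4×5.67×10⁻⁸)]^(1/4) = 160.4 K.
ΔT = T_surf − T_eq = 275 − 160.4.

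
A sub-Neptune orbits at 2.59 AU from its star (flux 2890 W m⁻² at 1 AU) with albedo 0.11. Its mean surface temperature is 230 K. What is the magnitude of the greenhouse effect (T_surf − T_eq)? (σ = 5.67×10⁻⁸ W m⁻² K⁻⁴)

S = 2890/2.59² = 430.8 W m⁻².
T_eq = [S(1−A)/(4σ)]^(1/4) = [430.8×0.89/(4×5.67×10⁻⁸)]^(1/4) = 202.8 K.
ΔT = T_surf − T_eq = 230 − 202.8.

ΔT ≈ 27.2 K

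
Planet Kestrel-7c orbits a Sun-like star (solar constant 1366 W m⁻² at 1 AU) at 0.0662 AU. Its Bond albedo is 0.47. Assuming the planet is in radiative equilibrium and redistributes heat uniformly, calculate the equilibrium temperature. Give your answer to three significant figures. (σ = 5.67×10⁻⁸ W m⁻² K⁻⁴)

Flux at 0.0662 AU: S = 1366/0.0662² = 3.12×10⁵ W m⁻².
Energy balance: absorbed = emitted ⇒ πR²·S(1−A) = 4πR²·σT_eq⁴, so T_eq⁴ = S(1−A)/(4σ).
T_eq = [3.12×10⁵ × 0.53 / (4 × 5.67×10⁻⁸)]^(1/4) = (7.28×10¹¹)^(1/4) = 924 K.

T_eq ≈ 924 K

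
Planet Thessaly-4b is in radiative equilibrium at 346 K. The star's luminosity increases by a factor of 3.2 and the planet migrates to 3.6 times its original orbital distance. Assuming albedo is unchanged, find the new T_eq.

T_eq ∝ L^(1/4) · d^(−1/2).
T′ = 346 × 3.2^(1/4) / 3.6^(1/2) = 244 K.

T_eq ≈ 244 K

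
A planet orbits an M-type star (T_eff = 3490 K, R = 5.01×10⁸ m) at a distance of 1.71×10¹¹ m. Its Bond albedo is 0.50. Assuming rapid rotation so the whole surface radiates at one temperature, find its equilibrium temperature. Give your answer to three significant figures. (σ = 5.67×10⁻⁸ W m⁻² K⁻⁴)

T_eq ≈ 112 K

L = 4πR_⋆²σT_⋆⁴ = 4π(5.01×10⁸)² × 5.67×10⁻⁸ × (3490)⁴ = 2.65×10²⁵ W.
S = L/(4πd²) = 72.2 W m⁻².
Energy balance: absorbed = emitted ⇒ πR²·S(1−A) = 4πR²·σT_eq⁴, so T_eq⁴ = S(1−A)/(4σ).
T_eq = [72.2 × 0.50 / (4 × 5.67×10⁻⁸)]^(1/4) = (1.59×10⁸)^(1/4) = 112 K.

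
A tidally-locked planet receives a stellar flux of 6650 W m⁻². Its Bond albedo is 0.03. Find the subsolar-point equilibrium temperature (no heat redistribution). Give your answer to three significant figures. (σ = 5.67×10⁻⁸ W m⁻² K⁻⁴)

T_ss ≈ 581 K

At the subsolar point the surface absorbs S(1−A) and emits σT⁴ per unit area — no factor of 4, since only the local patch is in balance.
T = [6650 × 0.97 / 5.67×10⁻⁸]^(1/4) = (1.14×10¹¹)^(1/4) = 581 K.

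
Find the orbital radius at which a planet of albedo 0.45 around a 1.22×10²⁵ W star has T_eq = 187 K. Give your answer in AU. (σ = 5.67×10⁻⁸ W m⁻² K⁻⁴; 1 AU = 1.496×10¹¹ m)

d ≈ 0.293 AU

From T_eq⁴ = L(1−A)/(16πσd²): d = √[L(1−A)/(16πσT_eq⁴)].
d = √[1.22×10²⁵ × 0.55 / (16π × 5.67×10⁻⁸ × (187)⁴)] = 4.39×10¹⁰ m = 0.293 AU.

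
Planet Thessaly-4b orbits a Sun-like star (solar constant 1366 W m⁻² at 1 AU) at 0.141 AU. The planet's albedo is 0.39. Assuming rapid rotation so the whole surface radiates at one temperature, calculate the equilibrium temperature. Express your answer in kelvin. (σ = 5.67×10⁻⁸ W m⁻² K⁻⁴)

T_eq ≈ 656 K

Flux at 0.141 AU: S = 1366/0.141² = 6.87×10⁴ W m⁻².
Energy balance: absorbed = emitted ⇒ πR²·S(1−A) = 4πR²·σT_eq⁴, so T_eq⁴ = S(1−A)/(4σ).
T_eq = [6.87×10⁴ × 0.61 / (4 × 5.67×10⁻⁸)]^(1/4) = (1.85×10¹¹)^(1/4) = 656 K.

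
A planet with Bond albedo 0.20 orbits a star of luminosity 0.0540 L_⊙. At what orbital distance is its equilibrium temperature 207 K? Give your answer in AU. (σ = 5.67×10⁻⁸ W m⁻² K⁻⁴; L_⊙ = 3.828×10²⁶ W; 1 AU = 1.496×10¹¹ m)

L = 0.0540 × 3.828×10²⁶ = 2.07×10²⁵ W.
From T_eq⁴ = L(1−A)/(16πσd²): d = √[L(1−A)/(16πσT_eq⁴)].
d = √[2.07×10²⁵ × 0.80 / (16π × 5.67×10⁻⁸ × (207)⁴)] = 5.62×10¹⁰ m = 0.376 AU.

d ≈ 0.376 AU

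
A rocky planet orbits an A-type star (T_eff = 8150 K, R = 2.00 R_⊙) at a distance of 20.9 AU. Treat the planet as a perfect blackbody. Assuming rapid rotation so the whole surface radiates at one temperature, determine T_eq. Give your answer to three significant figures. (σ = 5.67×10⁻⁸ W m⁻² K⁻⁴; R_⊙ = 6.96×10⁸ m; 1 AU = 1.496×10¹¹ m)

R_⋆ = 2.00 × 6.96×10⁸ = 1.39×10⁹ m.
d = 20.9 AU = 3.13×10¹² m.
L = 4πR_⋆²σT_⋆⁴ = 4π(1.39×10⁹)² × 5.67×10⁻⁸ × (8150)⁴ = 6.09×10²⁷ W.
S = L/(4πd²) = 49.6 W m⁻².
Energy balance: absorbed = emitted ⇒ πR²·S(1−A) = 4πR²·σT_eq⁴, so T_eq⁴ = S(1−A)/(4σ).
T_eq = [49.6 × 1.00 / (4 × 5.67×10⁻⁸)]^(1/4) = (2.19×10⁸)^(1/4) = 122 K.

T_eq ≈ 122 K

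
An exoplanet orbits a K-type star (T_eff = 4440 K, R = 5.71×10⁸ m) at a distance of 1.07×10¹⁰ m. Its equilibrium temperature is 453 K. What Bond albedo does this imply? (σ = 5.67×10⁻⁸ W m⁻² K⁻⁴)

A ≈ 0.85

L = 4πR_⋆²σT_⋆⁴ = 4π(5.71×10⁸)² × 5.67×10⁻⁸ × (4440)⁴ = 9.03×10²⁵ W.
S = L/(4πd²) = 6.28×10⁴ W m⁻².
From T_eq⁴ = S(1−A)/(4σ): 1−A = 4σT_eq⁴/S.
1−A = 4 × 5.67×10⁻⁸ × (453)⁴ / 6.28×10⁴ = 0.152.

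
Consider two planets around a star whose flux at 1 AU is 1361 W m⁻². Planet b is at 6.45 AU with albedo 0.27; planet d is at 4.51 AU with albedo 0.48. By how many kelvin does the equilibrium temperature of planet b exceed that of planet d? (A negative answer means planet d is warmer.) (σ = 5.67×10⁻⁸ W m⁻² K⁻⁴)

T_eq = [S₀(1−A)/(4σd²)]^(1/4), so T ∝ (1−A)^(1/4) / √d.
T₁ = [1361×0.73/(4×5.67×10⁻⁸×6.45²)]^(1/4) = 101.30 K.
T₂ = [1361×0.52/(4×5.67×10⁻⁸×4.51²)]^(1/4) = 111.29 K.

ΔT ≈ -10.0 K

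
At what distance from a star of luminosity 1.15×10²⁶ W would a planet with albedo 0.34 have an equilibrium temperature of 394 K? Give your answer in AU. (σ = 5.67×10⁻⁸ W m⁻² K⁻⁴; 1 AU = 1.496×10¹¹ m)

d ≈ 0.222 AU

From T_eq⁴ = L(1−A)/(16πσd²): d = √[L(1−A)/(16πσT_eq⁴)].
d = √[1.15×10²⁶ × 0.66 / (16π × 5.67×10⁻⁸ × (394)⁴)] = 3.32×10¹⁰ m = 0.222 AU.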